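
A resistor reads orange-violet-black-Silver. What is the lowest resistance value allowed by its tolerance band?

Orange → 3 (first significant figure)
Violet → 7 (second significant figure)
Black → ×1 multiplier
Silver → ±10% tolerance
37 × 1 = 37 Ω
Lowest = 37 × (1 − 10/100) = 33.3 Ω.

33.3 Ω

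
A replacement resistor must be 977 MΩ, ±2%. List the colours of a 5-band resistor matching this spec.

977000000 Ω = 977 × 10^6.
9 → white
7 → violet
7 → violet
Multiplier 10^6 → blue.
±2% tolerance → red.

white, violet, violet, blue, red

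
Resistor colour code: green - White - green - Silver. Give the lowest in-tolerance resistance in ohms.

5310000 Ω

Green → 5 (first significant figure)
White → 9 (second significant figure)
Green → ×10^5 multiplier
Silver → ±10% tolerance
59 × 100000 = 5900000 Ω
Lowest = 5900000 × (1 − 10/100) = 5310000 Ω.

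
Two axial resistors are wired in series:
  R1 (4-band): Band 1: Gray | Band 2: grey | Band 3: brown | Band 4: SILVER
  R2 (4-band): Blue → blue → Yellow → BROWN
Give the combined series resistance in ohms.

R1: grey, grey → 88; brown ×10 → 880 Ω.
R2: blue, blue → 66; yellow ×10^4 → 660000 Ω.
Series: 880 + 660000 = 660880 Ω.

660880 Ω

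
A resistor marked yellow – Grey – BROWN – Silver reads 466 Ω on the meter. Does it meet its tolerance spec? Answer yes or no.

Yellow → 4 (first significant figure)
Grey → 8 (second significant figure)
Brown → ×10 multiplier
Silver → ±10% tolerance
48 × 10 = 480 Ω
Allowed range: 432 Ω to 528 Ω.
466 Ω lies inside that range.

yes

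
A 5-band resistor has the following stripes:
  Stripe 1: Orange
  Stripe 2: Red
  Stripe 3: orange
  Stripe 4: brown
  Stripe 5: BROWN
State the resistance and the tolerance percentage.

3230 Ω ±1%

Orange → 3 (first significant figure)
Red → 2 (second significant figure)
Orange → 3 (third significant figure)
Brown → ×10 multiplier
Brown → ±1% tolerance
323 × 10 = 3230 Ω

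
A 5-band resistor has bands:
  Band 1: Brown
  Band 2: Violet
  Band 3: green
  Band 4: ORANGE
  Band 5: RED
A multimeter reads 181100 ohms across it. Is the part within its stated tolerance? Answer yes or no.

Brown → 1 (first significant figure)
Violet → 7 (second significant figure)
Green → 5 (third significant figure)
Orange → ×10^3 multiplier
Red → ±2% tolerance
175 × 1000 = 175000 Ω
Allowed range: 171500 Ω to 178500 Ω.
181100 ohms lies outside that range.

no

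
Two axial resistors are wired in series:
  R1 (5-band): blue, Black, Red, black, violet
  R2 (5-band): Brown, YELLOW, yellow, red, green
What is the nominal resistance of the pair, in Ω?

R1: blue, black, red → 602; black ×1 → 602 Ω.
R2: brown, yellow, yellow → 144; red ×10^2 → 14400 Ω.
Series: 602 + 14400 = 15002 Ω.

15002 Ω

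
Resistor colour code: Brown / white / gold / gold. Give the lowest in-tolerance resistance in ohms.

Brown → 1 (first significant figure)
White → 9 (second significant figure)
Gold → ×0.1 multiplier
Gold → ±5% tolerance
19 × 0.1 = 1.9 Ω
Lowest = 1.9 × (1 − 5/100) = 1.805 Ω.

1.805 Ω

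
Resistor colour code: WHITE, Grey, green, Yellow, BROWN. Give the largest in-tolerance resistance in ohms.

9948500 Ω

White → 9 (first significant figure)
Grey → 8 (second significant figure)
Green → 5 (third significant figure)
Yellow → ×10^4 multiplier
Brown → ±1% tolerance
985 × 10000 = 9850000 Ω
Largest = 9850000 × (1 + 1/100) = 9948500 Ω.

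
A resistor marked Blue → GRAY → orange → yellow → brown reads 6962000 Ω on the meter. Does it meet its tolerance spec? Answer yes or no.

Blue → 6 (first significant figure)
Grey → 8 (second significant figure)
Orange → 3 (third significant figure)
Yellow → ×10^4 multiplier
Brown → ±1% tolerance
683 × 10000 = 6830000 Ω
Allowed range: 6761700 Ω to 6898300 Ω.
6962000 Ω lies outside that range.

no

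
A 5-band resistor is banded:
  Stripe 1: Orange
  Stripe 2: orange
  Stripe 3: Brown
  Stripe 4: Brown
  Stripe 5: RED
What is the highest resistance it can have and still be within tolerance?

Orange → 3 (first significant figure)
Orange → 3 (second significant figure)
Brown → 1 (third significant figure)
Brown → ×10 multiplier
Red → ±2% tolerance
331 × 10 = 3310 Ω
Highest = 3310 × (1 + 2/100) = 3376.2 Ω.

3376.2 Ω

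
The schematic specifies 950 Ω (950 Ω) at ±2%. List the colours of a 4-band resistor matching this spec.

950 Ω = 95 × 10^1.
9 → white
5 → green
Multiplier 10^1 → brown.
±2% tolerance → red.

white, green, brown, red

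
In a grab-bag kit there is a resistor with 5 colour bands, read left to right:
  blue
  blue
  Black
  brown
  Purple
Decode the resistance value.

6600 Ω

Blue → 6 (first significant figure)
Blue → 6 (second significant figure)
Black → 0 (third significant figure)
Brown → ×10 multiplier
660 × 10 = 6600 Ω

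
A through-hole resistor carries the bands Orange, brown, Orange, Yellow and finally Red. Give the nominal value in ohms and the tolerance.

Orange → 3 (first significant figure)
Brown → 1 (second significant figure)
Orange → 3 (third significant figure)
Yellow → ×10^4 multiplier
Red → ±2% tolerance
313 × 10000 = 3130000 Ω

3130000 Ω ±2%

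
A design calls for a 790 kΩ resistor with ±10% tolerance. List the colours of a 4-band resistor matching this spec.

790000 Ω = 79 × 10^4.
7 → violet
9 → white
Multiplier 10^4 → yellow.
±10% tolerance → silver.

violet, white, yellow, silver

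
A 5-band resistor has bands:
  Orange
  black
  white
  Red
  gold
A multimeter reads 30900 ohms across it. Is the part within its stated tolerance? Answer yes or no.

yes

Orange → 3 (first significant figure)
Black → 0 (second significant figure)
White → 9 (third significant figure)
Red → ×10^2 multiplier
Gold → ±5% tolerance
309 × 100 = 30900 Ω
Allowed range: 29355 Ω to 32445 Ω.
30900 ohms lies inside that range.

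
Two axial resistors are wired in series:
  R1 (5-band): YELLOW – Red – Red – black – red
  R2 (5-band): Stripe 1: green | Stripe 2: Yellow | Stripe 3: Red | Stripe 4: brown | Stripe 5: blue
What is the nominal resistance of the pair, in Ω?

R1: yellow, red, red → 422; black ×1 → 422 Ω.
R2: green, yellow, red → 542; brown ×10 → 5420 Ω.
Series: 422 + 5420 = 5842 Ω.

5842 Ω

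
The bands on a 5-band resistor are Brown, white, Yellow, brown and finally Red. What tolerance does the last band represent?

±2%

The last band, red, is the tolerance band.
Red corresponds to ±2%.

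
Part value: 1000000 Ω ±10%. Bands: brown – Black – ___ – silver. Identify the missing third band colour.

1000000 Ω = 10 × 10^5.
The third band is the multiplier, 10^5, which is green.

green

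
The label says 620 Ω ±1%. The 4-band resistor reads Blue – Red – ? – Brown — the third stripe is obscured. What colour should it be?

620 Ω = 62 × 10^1.
The third band is the multiplier, 10^1, which is brown.

brown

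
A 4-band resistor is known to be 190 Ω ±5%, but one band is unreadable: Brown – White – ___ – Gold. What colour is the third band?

brown

190 Ω = 19 × 10^1.
The third band is the multiplier, 10^1, which is brown.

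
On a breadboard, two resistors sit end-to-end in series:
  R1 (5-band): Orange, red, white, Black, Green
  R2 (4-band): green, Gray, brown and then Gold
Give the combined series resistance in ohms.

909 Ω

R1: orange, red, white → 329; black ×1 → 329 Ω.
R2: green, grey → 58; brown ×10 → 580 Ω.
Series: 329 + 580 = 909 Ω.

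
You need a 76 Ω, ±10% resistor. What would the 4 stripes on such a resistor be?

76 Ω = 76 × 10^0.
7 → violet
6 → blue
Multiplier 10^0 → black.
±10% tolerance → silver.

violet, blue, black, silver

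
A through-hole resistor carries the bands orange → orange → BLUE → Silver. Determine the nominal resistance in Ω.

Orange → 3 (first significant figure)
Orange → 3 (second significant figure)
Blue → ×10^6 multiplier
33 × 1000000 = 33000000 Ω

33000000 Ω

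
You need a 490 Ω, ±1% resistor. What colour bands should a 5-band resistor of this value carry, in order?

490 Ω = 490 × 10^0.
4 → yellow
9 → white
0 → black
Multiplier 10^0 → black.
±1% tolerance → brown.

yellow, white, black, black, brown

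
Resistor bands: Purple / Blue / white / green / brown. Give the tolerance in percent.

±1%

The last band, brown, is the tolerance band.
Brown corresponds to ±1%.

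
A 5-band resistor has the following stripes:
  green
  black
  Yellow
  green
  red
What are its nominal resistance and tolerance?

Green → 5 (first significant figure)
Black → 0 (second significant figure)
Yellow → 4 (third significant figure)
Green → ×10^5 multiplier
Red → ±2% tolerance
504 × 100000 = 50400000 Ω

50400000 Ω ±2%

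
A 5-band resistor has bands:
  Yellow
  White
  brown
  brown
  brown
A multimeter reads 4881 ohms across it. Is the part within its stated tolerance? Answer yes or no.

Yellow → 4 (first significant figure)
White → 9 (second significant figure)
Brown → 1 (third significant figure)
Brown → ×10 multiplier
Brown → ±1% tolerance
491 × 10 = 4910 Ω
Allowed range: 4860.9 Ω to 4959.1 Ω.
4881 ohms lies inside that range.

yes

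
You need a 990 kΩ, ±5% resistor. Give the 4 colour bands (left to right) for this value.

990000 Ω = 99 × 10^4.
9 → white
9 → white
Multiplier 10^4 → yellow.
±5% tolerance → gold.

white, white, yellow, gold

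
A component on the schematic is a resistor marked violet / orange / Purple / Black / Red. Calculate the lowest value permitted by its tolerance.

722.26 Ω

Violet → 7 (first significant figure)
Orange → 3 (second significant figure)
Violet → 7 (third significant figure)
Black → ×1 multiplier
Red → ±2% tolerance
737 × 1 = 737 Ω
Lowest = 737 × (1 − 2/100) = 722.26 Ω.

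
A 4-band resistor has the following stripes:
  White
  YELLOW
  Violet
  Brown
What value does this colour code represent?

White → 9 (first significant figure)
Yellow → 4 (second significant figure)
Violet → ×10^7 multiplier
94 × 10000000 = 940000000 Ω

940000000 Ω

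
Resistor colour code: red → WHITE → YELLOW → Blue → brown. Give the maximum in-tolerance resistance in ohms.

Red → 2 (first significant figure)
White → 9 (second significant figure)
Yellow → 4 (third significant figure)
Blue → ×10^6 multiplier
Brown → ±1% tolerance
294 × 1000000 = 294000000 Ω
Maximum = 294000000 × (1 + 1/100) = 296940000 Ω.

296940000 Ω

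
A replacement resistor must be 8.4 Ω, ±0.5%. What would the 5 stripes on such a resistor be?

grey, yellow, black, silver, green

8.4 Ω = 840 × 10^-2.
8 → grey
4 → yellow
0 → black
Multiplier 10^-2 → silver.
±0.5% tolerance → green.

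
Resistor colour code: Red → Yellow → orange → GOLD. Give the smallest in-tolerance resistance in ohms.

Red → 2 (first significant figure)
Yellow → 4 (second significant figure)
Orange → ×10^3 multiplier
Gold → ±5% tolerance
24 × 1000 = 24000 Ω
Smallest = 24000 × (1 − 5/100) = 22800 Ω.

22800 Ω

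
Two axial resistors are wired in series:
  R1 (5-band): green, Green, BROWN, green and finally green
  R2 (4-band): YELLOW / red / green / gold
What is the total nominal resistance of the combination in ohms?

R1: green, green, brown → 551; green ×10^5 → 55100000 Ω.
R2: yellow, red → 42; green ×10^5 → 4200000 Ω.
Series: 55100000 + 4200000 = 59300000 Ω.

59300000 Ω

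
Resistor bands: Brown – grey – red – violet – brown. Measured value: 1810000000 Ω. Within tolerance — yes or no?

yes

Brown → 1 (first significant figure)
Grey → 8 (second significant figure)
Red → 2 (third significant figure)
Violet → ×10^7 multiplier
Brown → ±1% tolerance
182 × 10000000 = 1820000000 Ω
Allowed range: 1801800000 Ω to 1838200000 Ω.
1810000000 Ω lies inside that range.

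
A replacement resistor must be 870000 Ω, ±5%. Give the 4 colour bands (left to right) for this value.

870000 Ω = 87 × 10^4.
8 → grey
7 → violet
Multiplier 10^4 → yellow.
±5% tolerance → gold.

grey, violet, yellow, gold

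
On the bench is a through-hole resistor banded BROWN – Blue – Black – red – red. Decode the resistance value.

Brown → 1 (first significant figure)
Blue → 6 (second significant figure)
Black → 0 (third significant figure)
Red → ×10^2 multiplier
160 × 100 = 16000 Ω

16000 Ω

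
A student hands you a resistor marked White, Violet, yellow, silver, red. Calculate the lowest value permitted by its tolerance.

White → 9 (first significant figure)
Violet → 7 (second significant figure)
Yellow → 4 (third significant figure)
Silver → ×0.01 multiplier
Red → ±2% tolerance
974 × 0.01 = 9.74 Ω
Lowest = 9.74 × (1 − 2/100) = 9.5452 Ω.

9.5452 Ω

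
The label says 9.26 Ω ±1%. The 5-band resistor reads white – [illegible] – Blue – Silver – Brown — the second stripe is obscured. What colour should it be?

red

9.26 Ω = 926 × 10^-2.
The second band gives digit 2 of the significand, and 2 is red.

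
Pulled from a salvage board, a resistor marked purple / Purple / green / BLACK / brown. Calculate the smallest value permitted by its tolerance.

767.25 Ω

Violet → 7 (first significant figure)
Violet → 7 (second significant figure)
Green → 5 (third significant figure)
Black → ×1 multiplier
Brown → ±1% tolerance
775 × 1 = 775 Ω
Smallest = 775 × (1 − 1/100) = 767.25 Ω.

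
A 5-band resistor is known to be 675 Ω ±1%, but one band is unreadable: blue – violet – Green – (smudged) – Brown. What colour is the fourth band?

675 Ω = 675 × 10^0.
The fourth band is the multiplier, 10^0, which is black.

black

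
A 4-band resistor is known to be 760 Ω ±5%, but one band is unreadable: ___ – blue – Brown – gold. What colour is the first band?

violet

760 Ω = 76 × 10^1.
The first band gives digit 7 of the significand, and 7 is violet.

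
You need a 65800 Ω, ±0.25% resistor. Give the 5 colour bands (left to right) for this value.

blue, green, grey, red, blue

65800 Ω = 658 × 10^2.
6 → blue
5 → green
8 → grey
Multiplier 10^2 → red.
±0.25% tolerance → blue.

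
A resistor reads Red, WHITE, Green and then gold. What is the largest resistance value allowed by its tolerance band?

3045000 Ω

Red → 2 (first significant figure)
White → 9 (second significant figure)
Green → ×10^5 multiplier
Gold → ±5% tolerance
29 × 100000 = 2900000 Ω
Largest = 2900000 × (1 + 5/100) = 3045000 Ω.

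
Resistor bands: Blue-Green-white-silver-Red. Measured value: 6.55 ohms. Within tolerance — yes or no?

Blue → 6 (first significant figure)
Green → 5 (second significant figure)
White → 9 (third significant figure)
Silver → ×0.01 multiplier
Red → ±2% tolerance
659 × 0.01 = 6.59 Ω
Allowed range: 6.4582 Ω to 6.7218 Ω.
6.55 ohms lies inside that range.

yes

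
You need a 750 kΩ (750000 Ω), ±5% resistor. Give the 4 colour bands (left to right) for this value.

violet, green, yellow, gold

750000 Ω = 75 × 10^4.
7 → violet
5 → green
Multiplier 10^4 → yellow.
±5% tolerance → gold.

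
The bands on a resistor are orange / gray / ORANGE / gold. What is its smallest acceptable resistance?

36100 Ω

Orange → 3 (first significant figure)
Grey → 8 (second significant figure)
Orange → ×10^3 multiplier
Gold → ±5% tolerance
38 × 1000 = 38000 Ω
Smallest = 38000 × (1 − 5/100) = 36100 Ω.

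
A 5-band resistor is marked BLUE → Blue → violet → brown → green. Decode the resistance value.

6670 Ω

Blue → 6 (first significant figure)
Blue → 6 (second significant figure)
Violet → 7 (third significant figure)
Brown → ×10 multiplier
667 × 10 = 6670 Ω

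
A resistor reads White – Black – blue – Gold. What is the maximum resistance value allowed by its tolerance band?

White → 9 (first significant figure)
Black → 0 (second significant figure)
Blue → ×10^6 multiplier
Gold → ±5% tolerance
90 × 1000000 = 90000000 Ω
Maximum = 90000000 × (1 + 5/100) = 94500000 Ω.

94500000 Ω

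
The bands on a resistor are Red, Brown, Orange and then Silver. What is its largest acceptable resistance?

Red → 2 (first significant figure)
Brown → 1 (second significant figure)
Orange → ×10^3 multiplier
Silver → ±10% tolerance
21 × 1000 = 21000 Ω
Largest = 21000 × (1 + 10/100) = 23100 Ω.

23100 Ω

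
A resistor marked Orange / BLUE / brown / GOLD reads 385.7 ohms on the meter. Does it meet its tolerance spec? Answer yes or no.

Orange → 3 (first significant figure)
Blue → 6 (second significant figure)
Brown → ×10 multiplier
Gold → ±5% tolerance
36 × 10 = 360 Ω
Allowed range: 342 Ω to 378 Ω.
385.7 ohms lies outside that range.

no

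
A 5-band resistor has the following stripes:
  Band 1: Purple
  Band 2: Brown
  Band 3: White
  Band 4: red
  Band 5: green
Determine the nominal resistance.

71900 Ω

Violet → 7 (first significant figure)
Brown → 1 (second significant figure)
White → 9 (third significant figure)
Red → ×10^2 multiplier
719 × 100 = 71900 Ω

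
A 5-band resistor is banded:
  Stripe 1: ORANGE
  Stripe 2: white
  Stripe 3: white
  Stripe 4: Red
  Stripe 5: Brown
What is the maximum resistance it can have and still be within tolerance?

Orange → 3 (first significant figure)
White → 9 (second significant figure)
White → 9 (third significant figure)
Red → ×10^2 multiplier
Brown → ±1% tolerance
399 × 100 = 39900 Ω
Maximum = 39900 × (1 + 1/100) = 40299 Ω.

40299 Ω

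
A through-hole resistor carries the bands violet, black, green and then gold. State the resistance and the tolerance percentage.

7000000 Ω ±5%

Violet → 7 (first significant figure)
Black → 0 (second significant figure)
Green → ×10^5 multiplier
Gold → ±5% tolerance
70 × 100000 = 7000000 Ω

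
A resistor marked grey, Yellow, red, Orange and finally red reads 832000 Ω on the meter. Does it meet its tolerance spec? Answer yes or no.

yes

Grey → 8 (first significant figure)
Yellow → 4 (second significant figure)
Red → 2 (third significant figure)
Orange → ×10^3 multiplier
Red → ±2% tolerance
842 × 1000 = 842000 Ω
Allowed range: 825160 Ω to 858840 Ω.
832000 Ω lies inside that range.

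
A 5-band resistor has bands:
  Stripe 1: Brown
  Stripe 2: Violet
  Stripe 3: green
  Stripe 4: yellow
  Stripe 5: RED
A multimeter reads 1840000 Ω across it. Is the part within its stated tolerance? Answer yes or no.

no

Brown → 1 (first significant figure)
Violet → 7 (second significant figure)
Green → 5 (third significant figure)
Yellow → ×10^4 multiplier
Red → ±2% tolerance
175 × 10000 = 1750000 Ω
Allowed range: 1715000 Ω to 1785000 Ω.
1840000 Ω lies outside that range.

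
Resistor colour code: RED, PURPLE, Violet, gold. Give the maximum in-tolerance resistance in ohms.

Red → 2 (first significant figure)
Violet → 7 (second significant figure)
Violet → ×10^7 multiplier
Gold → ±5% tolerance
27 × 10000000 = 270000000 Ω
Maximum = 270000000 × (1 + 5/100) = 283500000 Ω.

283500000 Ω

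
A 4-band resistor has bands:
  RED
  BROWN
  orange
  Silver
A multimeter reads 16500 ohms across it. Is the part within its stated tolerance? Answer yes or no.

no

Red → 2 (first significant figure)
Brown → 1 (second significant figure)
Orange → ×10^3 multiplier
Silver → ±10% tolerance
21 × 1000 = 21000 Ω
Allowed range: 18900 Ω to 23100 Ω.
16500 ohms lies outside that range.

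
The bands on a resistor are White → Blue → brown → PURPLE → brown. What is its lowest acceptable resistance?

9513900000 Ω

White → 9 (first significant figure)
Blue → 6 (second significant figure)
Brown → 1 (third significant figure)
Violet → ×10^7 multiplier
Brown → ±1% tolerance
961 × 10000000 = 9610000000 Ω
Lowest = 9610000000 × (1 − 1/100) = 9513900000 Ω.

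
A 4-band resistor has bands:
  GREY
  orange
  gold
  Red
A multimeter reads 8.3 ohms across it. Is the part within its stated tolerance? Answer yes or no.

yes

Grey → 8 (first significant figure)
Orange → 3 (second significant figure)
Gold → ×0.1 multiplier
Red → ±2% tolerance
83 × 0.1 = 8.3 Ω
Allowed range: 8.134 Ω to 8.466 Ω.
8.3 ohms lies inside that range.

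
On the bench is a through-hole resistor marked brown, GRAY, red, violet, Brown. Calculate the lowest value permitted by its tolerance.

Brown → 1 (first significant figure)
Grey → 8 (second significant figure)
Red → 2 (third significant figure)
Violet → ×10^7 multiplier
Brown → ±1% tolerance
182 × 10000000 = 1820000000 Ω
Lowest = 1820000000 × (1 − 1/100) = 1801800000 Ω.

1801800000 Ω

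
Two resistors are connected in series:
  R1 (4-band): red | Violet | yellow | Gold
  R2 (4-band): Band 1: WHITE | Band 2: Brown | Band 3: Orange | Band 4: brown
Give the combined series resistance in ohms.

361000 Ω

R1: red, violet → 27; yellow ×10^4 → 270000 Ω.
R2: white, brown → 91; orange ×10^3 → 91000 Ω.
Series: 270000 + 91000 = 361000 Ω.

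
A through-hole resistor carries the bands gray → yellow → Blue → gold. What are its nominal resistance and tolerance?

Grey → 8 (first significant figure)
Yellow → 4 (second significant figure)
Blue → ×10^6 multiplier
Gold → ±5% tolerance
84 × 1000000 = 84000000 Ω

84000000 Ω ±5%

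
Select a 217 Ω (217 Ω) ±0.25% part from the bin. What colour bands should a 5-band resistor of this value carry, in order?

red, brown, violet, black, blue

217 Ω = 217 × 10^0.
2 → red
1 → brown
7 → violet
Multiplier 10^0 → black.
±0.25% tolerance → blue.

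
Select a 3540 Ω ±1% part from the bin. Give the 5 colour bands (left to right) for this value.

orange, green, yellow, brown, brown

3540 Ω = 354 × 10^1.
3 → orange
5 → green
4 → yellow
Multiplier 10^1 → brown.
±1% tolerance → brown.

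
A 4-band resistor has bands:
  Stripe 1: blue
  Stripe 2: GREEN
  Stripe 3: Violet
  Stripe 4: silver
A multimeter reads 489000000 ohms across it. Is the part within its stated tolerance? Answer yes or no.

no

Blue → 6 (first significant figure)
Green → 5 (second significant figure)
Violet → ×10^7 multiplier
Silver → ±10% tolerance
65 × 10000000 = 650000000 Ω
Allowed range: 585000000 Ω to 715000000 Ω.
489000000 ohms lies outside that range.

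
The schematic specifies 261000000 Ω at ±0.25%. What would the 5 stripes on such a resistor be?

red, blue, brown, blue, blue

261000000 Ω = 261 × 10^6.
2 → red
6 → blue
1 → brown
Multiplier 10^6 → blue.
±0.25% tolerance → blue.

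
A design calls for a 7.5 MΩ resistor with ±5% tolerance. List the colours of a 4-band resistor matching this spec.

7500000 Ω = 75 × 10^5.
7 → violet
5 → green
Multiplier 10^5 → green.
±5% tolerance → gold.

violet, green, green, gold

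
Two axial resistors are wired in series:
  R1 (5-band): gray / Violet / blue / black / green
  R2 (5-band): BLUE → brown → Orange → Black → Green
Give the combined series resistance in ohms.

R1: grey, violet, blue → 876; black ×1 → 876 Ω.
R2: blue, brown, orange → 613; black ×1 → 613 Ω.
Series: 876 + 613 = 1489 Ω.

1489 Ω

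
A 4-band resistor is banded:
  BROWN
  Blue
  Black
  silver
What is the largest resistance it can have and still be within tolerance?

Brown → 1 (first significant figure)
Blue → 6 (second significant figure)
Black → ×1 multiplier
Silver → ±10% tolerance
16 × 1 = 16 Ω
Largest = 16 × (1 + 10/100) = 17.6 Ω.

17.6 Ω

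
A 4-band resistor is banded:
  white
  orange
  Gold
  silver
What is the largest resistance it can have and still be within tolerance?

10.23 Ω

White → 9 (first significant figure)
Orange → 3 (second significant figure)
Gold → ×0.1 multiplier
Silver → ±10% tolerance
93 × 0.1 = 9.3 Ω
Largest = 9.3 × (1 + 10/100) = 10.23 Ω.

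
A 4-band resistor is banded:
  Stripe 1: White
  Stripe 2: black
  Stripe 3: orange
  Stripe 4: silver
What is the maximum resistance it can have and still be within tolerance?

White → 9 (first significant figure)
Black → 0 (second significant figure)
Orange → ×10^3 multiplier
Silver → ±10% tolerance
90 × 1000 = 90000 Ω
Maximum = 90000 × (1 + 10/100) = 99000 Ω.

99000 Ω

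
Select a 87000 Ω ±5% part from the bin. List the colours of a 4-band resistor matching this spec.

87000 Ω = 87 × 10^3.
8 → grey
7 → violet
Multiplier 10^3 → orange.
±5% tolerance → gold.

grey, violet, orange, gold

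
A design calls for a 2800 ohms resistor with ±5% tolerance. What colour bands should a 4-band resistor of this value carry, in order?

red, grey, red, gold

2800 Ω = 28 × 10^2.
2 → red
8 → grey
Multiplier 10^2 → red.
±5% tolerance → gold.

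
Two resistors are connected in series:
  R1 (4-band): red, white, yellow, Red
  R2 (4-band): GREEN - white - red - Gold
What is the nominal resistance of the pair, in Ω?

295900 Ω

R1: red, white → 29; yellow ×10^4 → 290000 Ω.
R2: green, white → 59; red ×10^2 → 5900 Ω.
Series: 290000 + 5900 = 295900 Ω.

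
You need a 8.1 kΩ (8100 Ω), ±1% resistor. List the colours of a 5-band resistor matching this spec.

8100 Ω = 810 × 10^1.
8 → grey
1 → brown
0 → black
Multiplier 10^1 → brown.
±1% tolerance → brown.

grey, brown, black, brown, brown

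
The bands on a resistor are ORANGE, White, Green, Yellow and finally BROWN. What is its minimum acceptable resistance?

Orange → 3 (first significant figure)
White → 9 (second significant figure)
Green → 5 (third significant figure)
Yellow → ×10^4 multiplier
Brown → ±1% tolerance
395 × 10000 = 3950000 Ω
Minimum = 3950000 × (1 − 1/100) = 3910500 Ω.

3910500 Ω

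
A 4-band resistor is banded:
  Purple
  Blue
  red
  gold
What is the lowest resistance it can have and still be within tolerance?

Violet → 7 (first significant figure)
Blue → 6 (second significant figure)
Red → ×10^2 multiplier
Gold → ±5% tolerance
76 × 100 = 7600 Ω
Lowest = 7600 × (1 − 5/100) = 7220 Ω.

7220 Ω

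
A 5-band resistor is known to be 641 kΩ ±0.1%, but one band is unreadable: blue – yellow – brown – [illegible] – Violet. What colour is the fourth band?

641000 Ω = 641 × 10^3.
The fourth band is the multiplier, 10^3, which is orange.

orange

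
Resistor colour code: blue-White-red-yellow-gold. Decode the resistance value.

6920000 Ω

Blue → 6 (first significant figure)
White → 9 (second significant figure)
Red → 2 (third significant figure)
Yellow → ×10^4 multiplier
692 × 10000 = 6920000 Ω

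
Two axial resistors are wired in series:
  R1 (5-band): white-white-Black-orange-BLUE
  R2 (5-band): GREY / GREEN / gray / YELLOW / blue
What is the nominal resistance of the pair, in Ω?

9570000 Ω

R1: white, white, black → 990; orange ×10^3 → 990000 Ω.
R2: grey, green, grey → 858; yellow ×10^4 → 8580000 Ω.
Series: 990000 + 8580000 = 9570000 Ω.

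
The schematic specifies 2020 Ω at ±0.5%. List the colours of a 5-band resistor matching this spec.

2020 Ω = 202 × 10^1.
2 → red
0 → black
2 → red
Multiplier 10^1 → brown.
±0.5% tolerance → green.

red, black, red, brown, green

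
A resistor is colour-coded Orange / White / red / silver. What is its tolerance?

±10%

The last band, silver, is the tolerance band.
Silver corresponds to ±10%.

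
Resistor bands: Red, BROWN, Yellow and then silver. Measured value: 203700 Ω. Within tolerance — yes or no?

Red → 2 (first significant figure)
Brown → 1 (second significant figure)
Yellow → ×10^4 multiplier
Silver → ±10% tolerance
21 × 10000 = 210000 Ω
Allowed range: 189000 Ω to 231000 Ω.
203700 Ω lies inside that range.

yes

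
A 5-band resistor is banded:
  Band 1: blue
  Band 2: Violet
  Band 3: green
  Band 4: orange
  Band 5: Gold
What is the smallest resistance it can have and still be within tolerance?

Blue → 6 (first significant figure)
Violet → 7 (second significant figure)
Green → 5 (third significant figure)
Orange → ×10^3 multiplier
Gold → ±5% tolerance
675 × 1000 = 675000 Ω
Smallest = 675000 × (1 − 5/100) = 641250 Ω.

641250 Ω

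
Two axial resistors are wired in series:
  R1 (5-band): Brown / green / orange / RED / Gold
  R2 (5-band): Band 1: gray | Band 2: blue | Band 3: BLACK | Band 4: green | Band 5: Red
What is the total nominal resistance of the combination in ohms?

R1: brown, green, orange → 153; red ×10^2 → 15300 Ω.
R2: grey, blue, black → 860; green ×10^5 → 86000000 Ω.
Series: 15300 + 86000000 = 86015300 Ω.

86015300 Ω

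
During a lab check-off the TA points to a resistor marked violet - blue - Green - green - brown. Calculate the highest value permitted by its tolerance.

77265000 Ω

Violet → 7 (first significant figure)
Blue → 6 (second significant figure)
Green → 5 (third significant figure)
Green → ×10^5 multiplier
Brown → ±1% tolerance
765 × 100000 = 76500000 Ω
Highest = 76500000 × (1 + 1/100) = 77265000 Ω.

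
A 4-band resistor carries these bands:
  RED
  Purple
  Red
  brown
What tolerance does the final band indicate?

The last band, brown, is the tolerance band.
Brown corresponds to ±1%.

±1%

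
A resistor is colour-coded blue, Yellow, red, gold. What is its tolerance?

The last band, gold, is the tolerance band.
Gold corresponds to ±5%.

±5%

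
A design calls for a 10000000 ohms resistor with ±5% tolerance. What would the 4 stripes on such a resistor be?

brown, black, blue, gold

10000000 Ω = 10 × 10^6.
1 → brown
0 → black
Multiplier 10^6 → blue.
±5% tolerance → gold.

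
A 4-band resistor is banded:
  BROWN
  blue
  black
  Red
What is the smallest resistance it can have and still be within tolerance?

15.68 Ω

Brown → 1 (first significant figure)
Blue → 6 (second significant figure)
Black → ×1 multiplier
Red → ±2% tolerance
16 × 1 = 16 Ω
Smallest = 16 × (1 − 2/100) = 15.68 Ω.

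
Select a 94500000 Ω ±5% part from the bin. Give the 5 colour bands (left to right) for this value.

94500000 Ω = 945 × 10^5.
9 → white
4 → yellow
5 → green
Multiplier 10^5 → green.
±5% tolerance → gold.

white, yellow, green, green, gold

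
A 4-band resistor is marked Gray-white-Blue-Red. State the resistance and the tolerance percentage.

89000000 Ω ±2%

Grey → 8 (first significant figure)
White → 9 (second significant figure)
Blue → ×10^6 multiplier
Red → ±2% tolerance
89 × 1000000 = 89000000 Ω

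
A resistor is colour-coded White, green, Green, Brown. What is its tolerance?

±1%

The last band, brown, is the tolerance band.
Brown corresponds to ±1%.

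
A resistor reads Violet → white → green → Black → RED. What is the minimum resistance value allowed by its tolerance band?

779.1 Ω

Violet → 7 (first significant figure)
White → 9 (second significant figure)
Green → 5 (third significant figure)
Black → ×1 multiplier
Red → ±2% tolerance
795 × 1 = 795 Ω
Minimum = 795 × (1 − 2/100) = 779.1 Ω.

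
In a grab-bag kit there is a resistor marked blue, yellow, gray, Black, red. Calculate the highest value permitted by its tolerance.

660.96 Ω

Blue → 6 (first significant figure)
Yellow → 4 (second significant figure)
Grey → 8 (third significant figure)
Black → ×1 multiplier
Red → ±2% tolerance
648 × 1 = 648 Ω
Highest = 648 × (1 + 2/100) = 660.96 Ω.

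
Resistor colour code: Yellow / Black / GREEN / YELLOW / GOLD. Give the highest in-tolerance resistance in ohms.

Yellow → 4 (first significant figure)
Black → 0 (second significant figure)
Green → 5 (third significant figure)
Yellow → ×10^4 multiplier
Gold → ±5% tolerance
405 × 10000 = 4050000 Ω
Highest = 4050000 × (1 + 5/100) = 4252500 Ω.

4252500 Ω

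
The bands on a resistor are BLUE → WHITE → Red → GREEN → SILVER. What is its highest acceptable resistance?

76120000 Ω

Blue → 6 (first significant figure)
White → 9 (second significant figure)
Red → 2 (third significant figure)
Green → ×10^5 multiplier
Silver → ±10% tolerance
692 × 100000 = 69200000 Ω
Highest = 69200000 × (1 + 10/100) = 76120000 Ω.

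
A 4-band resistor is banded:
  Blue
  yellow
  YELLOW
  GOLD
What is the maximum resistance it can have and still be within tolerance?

672000 Ω

Blue → 6 (first significant figure)
Yellow → 4 (second significant figure)
Yellow → ×10^4 multiplier
Gold → ±5% tolerance
64 × 10000 = 640000 Ω
Maximum = 640000 × (1 + 5/100) = 672000 Ω.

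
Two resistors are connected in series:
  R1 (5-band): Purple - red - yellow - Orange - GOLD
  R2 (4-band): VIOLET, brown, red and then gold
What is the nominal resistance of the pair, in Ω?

R1: violet, red, yellow → 724; orange ×10^3 → 724000 Ω.
R2: violet, brown → 71; red ×10^2 → 7100 Ω.
Series: 724000 + 7100 = 731100 Ω.

731100 Ω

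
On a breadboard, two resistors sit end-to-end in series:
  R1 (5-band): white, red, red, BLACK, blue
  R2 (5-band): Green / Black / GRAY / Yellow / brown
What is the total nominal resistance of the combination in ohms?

R1: white, red, red → 922; black ×1 → 922 Ω.
R2: green, black, grey → 508; yellow ×10^4 → 5080000 Ω.
Series: 922 + 5080000 = 5080922 Ω.

5080922 Ω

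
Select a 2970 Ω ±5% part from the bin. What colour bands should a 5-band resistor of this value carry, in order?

red, white, violet, brown, gold

2970 Ω = 297 × 10^1.
2 → red
9 → white
7 → violet
Multiplier 10^1 → brown.
±5% tolerance → gold.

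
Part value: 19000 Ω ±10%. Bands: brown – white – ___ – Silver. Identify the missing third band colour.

19000 Ω = 19 × 10^3.
The third band is the multiplier, 10^3, which is orange.

orange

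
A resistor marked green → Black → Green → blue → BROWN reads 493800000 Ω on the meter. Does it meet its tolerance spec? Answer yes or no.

no

Green → 5 (first significant figure)
Black → 0 (second significant figure)
Green → 5 (third significant figure)
Blue → ×10^6 multiplier
Brown → ±1% tolerance
505 × 1000000 = 505000000 Ω
Allowed range: 499950000 Ω to 510050000 Ω.
493800000 Ω lies outside that range.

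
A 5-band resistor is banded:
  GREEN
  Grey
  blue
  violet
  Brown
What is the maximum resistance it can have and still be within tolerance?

5918600000 Ω

Green → 5 (first significant figure)
Grey → 8 (second significant figure)
Blue → 6 (third significant figure)
Violet → ×10^7 multiplier
Brown → ±1% tolerance
586 × 10000000 = 5860000000 Ω
Maximum = 5860000000 × (1 + 1/100) = 5918600000 Ω.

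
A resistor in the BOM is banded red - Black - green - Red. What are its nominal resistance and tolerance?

Red → 2 (first significant figure)
Black → 0 (second significant figure)
Green → ×10^5 multiplier
Red → ±2% tolerance
20 × 100000 = 2000000 Ω

2000000 Ω ±2%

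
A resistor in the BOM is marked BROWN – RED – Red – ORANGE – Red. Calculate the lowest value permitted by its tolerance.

119560 Ω

Brown → 1 (first significant figure)
Red → 2 (second significant figure)
Red → 2 (third significant figure)
Orange → ×10^3 multiplier
Red → ±2% tolerance
122 × 1000 = 122000 Ω
Lowest = 122000 × (1 − 2/100) = 119560 Ω.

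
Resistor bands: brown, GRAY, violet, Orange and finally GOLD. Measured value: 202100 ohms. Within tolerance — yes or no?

Brown → 1 (first significant figure)
Grey → 8 (second significant figure)
Violet → 7 (third significant figure)
Orange → ×10^3 multiplier
Gold → ±5% tolerance
187 × 1000 = 187000 Ω
Allowed range: 177650 Ω to 196350 Ω.
202100 ohms lies outside that range.

no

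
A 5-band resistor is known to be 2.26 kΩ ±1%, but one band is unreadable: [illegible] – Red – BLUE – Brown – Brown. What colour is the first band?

2260 Ω = 226 × 10^1.
The first band gives digit 2 of the significand, and 2 is red.

red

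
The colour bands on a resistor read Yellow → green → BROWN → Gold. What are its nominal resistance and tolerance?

450 Ω ±5%

Yellow → 4 (first significant figure)
Green → 5 (second significant figure)
Brown → ×10 multiplier
Gold → ±5% tolerance
45 × 10 = 450 Ω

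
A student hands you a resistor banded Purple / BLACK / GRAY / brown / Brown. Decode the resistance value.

Violet → 7 (first significant figure)
Black → 0 (second significant figure)
Grey → 8 (third significant figure)
Brown → ×10 multiplier
708 × 10 = 7080 Ω

7080 Ω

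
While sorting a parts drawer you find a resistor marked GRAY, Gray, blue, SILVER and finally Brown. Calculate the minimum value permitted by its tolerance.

8.7714 Ω

Grey → 8 (first significant figure)
Grey → 8 (second significant figure)
Blue → 6 (third significant figure)
Silver → ×0.01 multiplier
Brown → ±1% tolerance
886 × 0.01 = 8.86 Ω
Minimum = 8.86 × (1 − 1/100) = 8.7714 Ω.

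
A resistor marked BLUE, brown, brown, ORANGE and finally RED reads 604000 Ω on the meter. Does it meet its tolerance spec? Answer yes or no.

yes

Blue → 6 (first significant figure)
Brown → 1 (second significant figure)
Brown → 1 (third significant figure)
Orange → ×10^3 multiplier
Red → ±2% tolerance
611 × 1000 = 611000 Ω
Allowed range: 598780 Ω to 623220 Ω.
604000 Ω lies inside that range.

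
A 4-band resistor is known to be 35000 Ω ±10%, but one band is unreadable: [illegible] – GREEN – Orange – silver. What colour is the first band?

orange

35000 Ω = 35 × 10^3.
The first band gives digit 3 of the significand, and 3 is orange.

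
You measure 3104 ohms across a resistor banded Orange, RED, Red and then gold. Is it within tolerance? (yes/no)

yes

Orange → 3 (first significant figure)
Red → 2 (second significant figure)
Red → ×10^2 multiplier
Gold → ±5% tolerance
32 × 100 = 3200 Ω
Allowed range: 3040 Ω to 3360 Ω.
3104 ohms lies inside that range.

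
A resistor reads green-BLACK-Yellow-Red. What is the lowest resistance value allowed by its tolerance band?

Green → 5 (first significant figure)
Black → 0 (second significant figure)
Yellow → ×10^4 multiplier
Red → ±2% tolerance
50 × 10000 = 500000 Ω
Lowest = 500000 × (1 − 2/100) = 490000 Ω.

490000 Ω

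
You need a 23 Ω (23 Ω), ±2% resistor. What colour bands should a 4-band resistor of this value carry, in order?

red, orange, black, red

23 Ω = 23 × 10^0.
2 → red
3 → orange
Multiplier 10^0 → black.
±2% tolerance → red.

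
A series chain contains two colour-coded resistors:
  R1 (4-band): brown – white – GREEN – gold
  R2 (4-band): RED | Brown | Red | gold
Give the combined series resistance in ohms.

1902100 Ω

R1: brown, white → 19; green ×10^5 → 1900000 Ω.
R2: red, brown → 21; red ×10^2 → 2100 Ω.
Series: 1900000 + 2100 = 1902100 Ω.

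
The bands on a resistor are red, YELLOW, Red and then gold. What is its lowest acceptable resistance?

Red → 2 (first significant figure)
Yellow → 4 (second significant figure)
Red → ×10^2 multiplier
Gold → ±5% tolerance
24 × 100 = 2400 Ω
Lowest = 2400 × (1 − 5/100) = 2280 Ω.

2280 Ω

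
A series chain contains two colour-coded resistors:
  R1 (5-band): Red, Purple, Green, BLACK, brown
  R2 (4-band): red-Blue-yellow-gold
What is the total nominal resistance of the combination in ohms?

R1: red, violet, green → 275; black ×1 → 275 Ω.
R2: red, blue → 26; yellow ×10^4 → 260000 Ω.
Series: 275 + 260000 = 260275 Ω.

260275 Ω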